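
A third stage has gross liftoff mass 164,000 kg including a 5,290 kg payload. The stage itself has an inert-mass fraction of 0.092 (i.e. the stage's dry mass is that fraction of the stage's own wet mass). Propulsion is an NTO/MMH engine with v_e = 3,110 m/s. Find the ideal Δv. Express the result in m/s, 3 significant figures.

Δv ≈ 6560 m/s

Stage wet mass = m₀ − payload = 164,000 − 5,290 = 158,710 kg.
Stage dry mass = ε × stage wet mass = 0.092 × 158,710 = 14,601.3 kg.
Burnout mass m_f = stage dry + payload = 14,601.3 + 5,290 = 19,891.3 kg.
From the ideal rocket equation, Δv = v_e · ln(164,000/19,891.3) = 3110.0 × ln(8.245) = 3110.0 × 2.1096 ≈ 6561 m/s.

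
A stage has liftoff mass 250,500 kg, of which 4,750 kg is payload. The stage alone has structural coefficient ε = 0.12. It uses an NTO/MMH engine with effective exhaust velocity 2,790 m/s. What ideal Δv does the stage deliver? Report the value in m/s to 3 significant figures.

Stage wet mass = m₀ − payload = 250,500 − 4,750 = 245,750 kg.
Stage dry mass = ε × stage wet mass = 0.12 × 245,750 = 29,490 kg.
Burnout mass m_f = stage dry + payload = 29,490 + 4,750 = 34,240 kg.
By the Tsiolkovsky rocket equation, Δv = v_e · ln(250,500/34,240) = 2790.0 × ln(7.316) = 2790.0 × 1.9901 ≈ 5552 m/s.

Δv ≈ 5550 m/s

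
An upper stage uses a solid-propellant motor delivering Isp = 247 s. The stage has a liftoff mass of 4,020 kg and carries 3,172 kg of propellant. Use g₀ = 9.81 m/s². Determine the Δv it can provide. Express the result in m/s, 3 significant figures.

v_e = Isp · g₀ = 247 × 9.81 = 2423.1 m/s.
m_f = m₀ − m_prop = 4,020 − 3,172 = 848 kg.
Using Δv = v_e ln(m₀/m_f): Δv = v_e · ln(m₀/m_f) = 2423.1 × ln(4.741) = 2423.1 × 1.5562 ≈ 3770.7 m/s.

Δv ≈ 3770 m/s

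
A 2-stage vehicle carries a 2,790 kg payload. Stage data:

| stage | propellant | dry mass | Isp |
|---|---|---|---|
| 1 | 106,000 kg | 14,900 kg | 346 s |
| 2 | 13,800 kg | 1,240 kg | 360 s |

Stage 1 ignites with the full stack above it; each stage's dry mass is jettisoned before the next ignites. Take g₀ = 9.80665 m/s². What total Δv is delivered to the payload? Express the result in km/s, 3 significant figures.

Δv ≈ 10.2 km/s

Ignition mass of stage 1 = 106,000+14,900 + 13,800+1,240 + 2,790 = 138,730 kg.
Stage 1: m₀ = 138,730 kg, m_f = 138,730 − 106,000 = 32,730 kg; Δv = 346×9.80665×ln(4.239) = 3393.1×1.4442 ≈ 4900 m/s.
Stage 2: m₀ = 17,830 kg, m_f = 17,830 − 13,800 = 4,030 kg; Δv = 360×9.80665×ln(4.424) = 3530.4×1.4871 ≈ 5250 m/s.
Total Δv = 4900 + 5250 = 10150 m/s.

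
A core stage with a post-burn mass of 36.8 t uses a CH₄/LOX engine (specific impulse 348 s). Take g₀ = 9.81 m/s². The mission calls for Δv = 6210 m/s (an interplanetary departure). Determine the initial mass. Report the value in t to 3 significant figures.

initial mass ≈ 227 t

v_e = Isp · g₀ = 348 × 9.81 = 3413.9 m/s.
By the Tsiolkovsky rocket equation, m₀/m_f = exp(Δv / v_e) = exp(6210 / 3413.9) = exp(1.8190) = 6.1660.
m₀ = m_f × 6.1660 = 36.8 × 6.1660 = 226.909 t.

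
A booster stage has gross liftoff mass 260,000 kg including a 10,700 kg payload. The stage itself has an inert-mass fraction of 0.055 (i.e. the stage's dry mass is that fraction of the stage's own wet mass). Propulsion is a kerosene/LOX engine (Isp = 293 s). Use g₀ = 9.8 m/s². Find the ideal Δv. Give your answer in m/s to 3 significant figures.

Δv ≈ 6790 m/s

Stage wet mass = m₀ − payload = 260,000 − 10,700 = 249,300 kg.
Stage dry mass = ε × stage wet mass = 0.055 × 249,300 = 13,711.5 kg.
Burnout mass m_f = stage dry + payload = 13,711.5 + 10,700 = 24,411.5 kg.
v_e = Isp · g₀ = 293 × 9.8 = 2871.4 m/s.
Rocket equation: Δv = v_e · ln(260,000/24,411.5) = 2871.4 × ln(10.65) = 2871.4 × 2.3656 ≈ 6793 m/s.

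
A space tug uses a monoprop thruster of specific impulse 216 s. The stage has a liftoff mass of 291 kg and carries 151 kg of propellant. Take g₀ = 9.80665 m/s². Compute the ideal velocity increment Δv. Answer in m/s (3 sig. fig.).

Δv ≈ 1550 m/s

v_e = Isp · g₀ = 216 × 9.80665 = 2118.2 m/s.
m_f = m₀ − m_prop = 291 − 151 = 140 kg.
From the ideal rocket equation, Δv = v_e · ln(m₀/m_f) = 2118.2 × ln(2.079) = 2118.2 × 0.7317 ≈ 1549.9 m/s.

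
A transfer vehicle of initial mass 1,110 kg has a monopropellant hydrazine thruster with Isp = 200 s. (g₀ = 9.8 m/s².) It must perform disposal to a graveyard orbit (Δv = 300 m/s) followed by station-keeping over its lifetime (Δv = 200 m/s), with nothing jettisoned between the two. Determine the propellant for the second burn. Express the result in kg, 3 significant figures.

v_e = Isp · g₀ = 200 × 9.8 = 1960.0 m/s.
After the first burn: m = 1110 × exp(−300/1960.0) = 1110 × 0.85808 = 952.469 kg.
After the second burn: m = 952.469 × exp(−200/1960.0) = 952.469 × 0.90299 = 860.07 kg.
Second-burn propellant = 952.469 − 860.07 = 92.399 kg.

propellant for the second burn ≈ 92.4 kg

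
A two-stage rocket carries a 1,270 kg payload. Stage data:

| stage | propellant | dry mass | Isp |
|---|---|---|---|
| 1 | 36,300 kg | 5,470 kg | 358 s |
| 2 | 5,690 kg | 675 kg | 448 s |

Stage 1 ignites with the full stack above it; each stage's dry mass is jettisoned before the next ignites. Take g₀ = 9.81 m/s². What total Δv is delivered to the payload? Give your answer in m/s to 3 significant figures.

Ignition mass of stage 1 = 36,300+5,470 + 5,690+675 + 1,270 = 49,405 kg.
Stage 1: m₀ = 49,405 kg, m_f = 49,405 − 36,300 = 13,105 kg; Δv = 358×9.81×ln(3.77) = 3512.0×1.3271 ≈ 4661 m/s.
Stage 2: m₀ = 7,635 kg, m_f = 7,635 − 5,690 = 1,945 kg; Δv = 448×9.81×ln(3.925) = 4394.9×1.3675 ≈ 6010 m/s.
Total Δv = 4661 + 6010 = 10671 m/s.

Δv ≈ 10700 m/s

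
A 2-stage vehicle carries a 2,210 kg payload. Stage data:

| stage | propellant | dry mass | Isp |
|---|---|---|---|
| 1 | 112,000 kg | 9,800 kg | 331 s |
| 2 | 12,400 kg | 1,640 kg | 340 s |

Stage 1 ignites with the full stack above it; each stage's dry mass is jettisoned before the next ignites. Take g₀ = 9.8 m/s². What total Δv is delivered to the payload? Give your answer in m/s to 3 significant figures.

Ignition mass of stage 1 = 112,000+9,800 + 12,400+1,640 + 2,210 = 138,050 kg.
Stage 1: m₀ = 138,050 kg, m_f = 138,050 − 112,000 = 26,050 kg; Δv = 331×9.8×ln(5.299) = 3243.8×1.6676 ≈ 5409 m/s.
Stage 2: m₀ = 16,250 kg, m_f = 16,250 − 12,400 = 3,850 kg; Δv = 340×9.8×ln(4.221) = 3332.0×1.4400 ≈ 4798 m/s.
Total Δv = 5409 + 4798 = 10207 m/s.

Δv ≈ 10200 m/s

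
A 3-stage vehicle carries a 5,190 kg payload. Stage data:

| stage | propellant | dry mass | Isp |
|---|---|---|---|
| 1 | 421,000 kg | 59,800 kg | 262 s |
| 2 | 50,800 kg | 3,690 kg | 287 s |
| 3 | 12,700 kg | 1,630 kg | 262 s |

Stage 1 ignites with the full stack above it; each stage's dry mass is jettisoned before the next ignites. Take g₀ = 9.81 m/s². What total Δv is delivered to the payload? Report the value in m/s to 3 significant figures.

Ignition mass of stage 1 = 421,000+59,800 + 50,800+3,690 + 12,700+1,630 + 5,190 = 554,810 kg.
Stage 1: m₀ = 554,810 kg, m_f = 554,810 − 421,000 = 133,810 kg; Δv = 262×9.81×ln(4.146) = 2570.2×1.4222 ≈ 3655 m/s.
Stage 2: m₀ = 74,010 kg, m_f = 74,010 − 50,800 = 23,210 kg; Δv = 287×9.81×ln(3.189) = 2815.5×1.1596 ≈ 3265 m/s.
Stage 3: m₀ = 19,520 kg, m_f = 19,520 − 12,700 = 6,820 kg; Δv = 262×9.81×ln(2.862) = 2570.2×1.0516 ≈ 2703 m/s.
Total Δv = 3655 + 3265 + 2703 = 9623 m/s.

Δv ≈ 9620 m/s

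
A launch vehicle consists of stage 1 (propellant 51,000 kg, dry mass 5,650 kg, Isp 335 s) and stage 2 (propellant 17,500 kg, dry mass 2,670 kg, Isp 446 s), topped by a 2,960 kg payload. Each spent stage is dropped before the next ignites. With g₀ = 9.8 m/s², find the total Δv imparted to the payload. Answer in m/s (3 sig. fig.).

Δv ≈ 9520 m/s

Ignition mass of stage 1 = 51,000+5,650 + 17,500+2,670 + 2,960 = 79,780 kg.
Stage 1: m₀ = 79,780 kg, m_f = 79,780 − 51,000 = 28,780 kg; Δv = 335×9.8×ln(2.772) = 3283.0×1.0196 ≈ 3347 m/s.
Stage 2: m₀ = 23,130 kg, m_f = 23,130 − 17,500 = 5,630 kg; Δv = 446×9.8×ln(4.108) = 4370.8×1.4130 ≈ 6176 m/s.
Total Δv = 3347 + 6176 = 9523 m/s.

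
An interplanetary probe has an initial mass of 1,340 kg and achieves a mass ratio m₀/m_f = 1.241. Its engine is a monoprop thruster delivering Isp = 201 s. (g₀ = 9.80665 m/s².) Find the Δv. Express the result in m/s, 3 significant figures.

v_e = Isp · g₀ = 201 × 9.80665 = 1971.1 m/s.
Δv = v_e · ln(1.241) = 1971.1 × 0.2159 ≈ 425.6 m/s.

Δv ≈ 426 m/s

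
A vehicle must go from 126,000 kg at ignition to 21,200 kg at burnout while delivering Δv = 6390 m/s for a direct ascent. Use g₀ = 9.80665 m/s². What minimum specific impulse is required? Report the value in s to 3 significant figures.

Isp ≈ 366 s

ln(m₀/m_f) = ln(126000/21200) = ln(5.943) = 1.7823.
v_e = Δv / ln(m₀/m_f) = 6390 / 1.7823 = 3585.3 m/s.
Isp = v_e / g₀ = 3585.3 / 9.80665 = 365.6 s.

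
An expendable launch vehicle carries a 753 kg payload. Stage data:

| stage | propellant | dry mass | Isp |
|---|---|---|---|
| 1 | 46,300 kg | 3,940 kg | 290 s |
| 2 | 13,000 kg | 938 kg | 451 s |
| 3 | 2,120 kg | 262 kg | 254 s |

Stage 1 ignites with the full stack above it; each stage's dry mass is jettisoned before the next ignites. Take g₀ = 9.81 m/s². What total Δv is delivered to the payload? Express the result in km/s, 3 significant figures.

Ignition mass of stage 1 = 46,300+3,940 + 13,000+938 + 2,120+262 + 753 = 67,313 kg.
Stage 1: m₀ = 67,313 kg, m_f = 67,313 − 46,300 = 21,013 kg; Δv = 290×9.81×ln(3.203) = 2844.9×1.1642 ≈ 3312 m/s.
Stage 2: m₀ = 17,073 kg, m_f = 17,073 − 13,000 = 4,073 kg; Δv = 451×9.81×ln(4.192) = 4424.3×1.4331 ≈ 6341 m/s.
Stage 3: m₀ = 3,135 kg, m_f = 3,135 − 2,120 = 1,015 kg; Δv = 254×9.81×ln(3.089) = 2491.7×1.1277 ≈ 2810 m/s.
Total Δv = 3312 + 6341 + 2810 = 12463 m/s.

Δv ≈ 12.5 km/s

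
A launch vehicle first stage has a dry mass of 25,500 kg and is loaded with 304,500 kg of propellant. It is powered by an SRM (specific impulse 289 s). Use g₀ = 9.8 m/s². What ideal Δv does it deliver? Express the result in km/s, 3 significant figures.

v_e = Isp · g₀ = 289 × 9.8 = 2832.2 m/s.
m₀ = m_dry + m_prop = 25,500 + 304,500 = 330,000 kg.
By the Tsiolkovsky rocket equation, Δv = v_e · ln(m₀/m_f) = 2832.2 × ln(12.94) = 2832.2 × 2.5604 ≈ 7251.6 m/s.

Δv ≈ 7.25 km/s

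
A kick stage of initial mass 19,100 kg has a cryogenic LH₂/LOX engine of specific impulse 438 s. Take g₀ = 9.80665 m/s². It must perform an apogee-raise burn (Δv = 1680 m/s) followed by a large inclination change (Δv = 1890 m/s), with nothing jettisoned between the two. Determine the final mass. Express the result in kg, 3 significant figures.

final mass ≈ 8320 kg

v_e = Isp · g₀ = 438 × 9.80665 = 4295.3 m/s.
After the first burn: m = 19100 × exp(−1680/4295.3) = 19100 × 0.67630 = 12,917.3 kg.
After the second burn: m = 12,917.3 × exp(−1890/4295.3) = 12,917.3 × 0.64403 = 8,319.13 kg.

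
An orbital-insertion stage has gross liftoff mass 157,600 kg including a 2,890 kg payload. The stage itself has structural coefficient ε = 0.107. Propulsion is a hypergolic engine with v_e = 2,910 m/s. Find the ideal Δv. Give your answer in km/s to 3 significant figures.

Δv ≈ 6.09 km/s

Stage wet mass = m₀ − payload = 157,600 − 2,890 = 154,710 kg.
Stage dry mass = ε × stage wet mass = 0.107 × 154,710 = 16,554 kg.
Burnout mass m_f = stage dry + payload = 16,554 + 2,890 = 19,444 kg.
Δv = v_e · ln(157,600/19,444) = 2910.0 × ln(8.105) = 2910.0 × 2.0925 ≈ 6089 m/s.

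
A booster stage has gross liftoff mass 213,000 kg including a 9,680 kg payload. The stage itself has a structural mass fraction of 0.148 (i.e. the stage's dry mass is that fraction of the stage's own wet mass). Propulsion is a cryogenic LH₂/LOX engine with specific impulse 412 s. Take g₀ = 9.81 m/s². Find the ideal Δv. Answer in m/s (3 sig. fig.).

Stage wet mass = m₀ − payload = 213,000 − 9,680 = 203,320 kg.
Stage dry mass = ε × stage wet mass = 0.148 × 203,320 = 30,091.4 kg.
Burnout mass m_f = stage dry + payload = 30,091.4 + 9,680 = 39,771.4 kg.
v_e = Isp · g₀ = 412 × 9.81 = 4041.7 m/s.
Δv = v_e · ln(213,000/39,771.4) = 4041.7 × ln(5.356) = 4041.7 × 1.6781 ≈ 6783 m/s.

Δv ≈ 6780 m/s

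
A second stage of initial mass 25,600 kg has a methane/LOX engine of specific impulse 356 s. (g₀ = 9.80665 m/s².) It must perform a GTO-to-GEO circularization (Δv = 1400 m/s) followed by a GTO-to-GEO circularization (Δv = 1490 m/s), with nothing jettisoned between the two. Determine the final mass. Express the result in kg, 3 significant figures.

v_e = Isp · g₀ = 356 × 9.80665 = 3491.2 m/s.
After the first burn: m = 25600 × exp(−1400/3491.2) = 25600 × 0.66964 = 17,142.8 kg.
After the second burn: m = 17,142.8 × exp(−1490/3491.2) = 17,142.8 × 0.65260 = 11,187.4 kg.

final mass ≈ 11200 kg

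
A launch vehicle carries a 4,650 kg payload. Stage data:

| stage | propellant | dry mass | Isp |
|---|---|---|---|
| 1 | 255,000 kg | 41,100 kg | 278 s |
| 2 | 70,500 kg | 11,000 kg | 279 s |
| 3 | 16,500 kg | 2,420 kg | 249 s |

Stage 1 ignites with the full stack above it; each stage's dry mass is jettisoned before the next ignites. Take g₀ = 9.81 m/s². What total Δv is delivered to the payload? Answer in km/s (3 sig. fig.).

Ignition mass of stage 1 = 255,000+41,100 + 70,500+11,000 + 16,500+2,420 + 4,650 = 401,170 kg.
Stage 1: m₀ = 401,170 kg, m_f = 401,170 − 255,000 = 146,170 kg; Δv = 278×9.81×ln(2.745) = 2727.2×1.0096 ≈ 2753 m/s.
Stage 2: m₀ = 105,070 kg, m_f = 105,070 − 70,500 = 34,570 kg; Δv = 279×9.81×ln(3.039) = 2737.0×1.1116 ≈ 3043 m/s.
Stage 3: m₀ = 23,570 kg, m_f = 23,570 − 16,500 = 7,070 kg; Δv = 249×9.81×ln(3.334) = 2442.7×1.2041 ≈ 2941 m/s.
Total Δv = 2753 + 3043 + 2941 = 8737 m/s.

Δv ≈ 8.74 km/s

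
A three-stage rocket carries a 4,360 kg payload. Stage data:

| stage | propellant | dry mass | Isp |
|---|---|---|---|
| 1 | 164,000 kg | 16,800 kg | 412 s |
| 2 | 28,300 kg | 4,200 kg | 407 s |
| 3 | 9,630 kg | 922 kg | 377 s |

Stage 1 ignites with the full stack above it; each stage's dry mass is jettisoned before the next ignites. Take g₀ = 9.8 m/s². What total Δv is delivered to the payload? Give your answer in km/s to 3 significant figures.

Ignition mass of stage 1 = 164,000+16,800 + 28,300+4,200 + 9,630+922 + 4,360 = 228,212 kg.
Stage 1: m₀ = 228,212 kg, m_f = 228,212 − 164,000 = 64,212 kg; Δv = 412×9.8×ln(3.554) = 4037.6×1.2681 ≈ 5120 m/s.
Stage 2: m₀ = 47,412 kg, m_f = 47,412 − 28,300 = 19,112 kg; Δv = 407×9.8×ln(2.481) = 3988.6×0.9086 ≈ 3624 m/s.
Stage 3: m₀ = 14,912 kg, m_f = 14,912 − 9,630 = 5,282 kg; Δv = 377×9.8×ln(2.823) = 3694.6×1.0379 ≈ 3834 m/s.
Total Δv = 5120 + 3624 + 3834 = 12578 m/s.

Δv ≈ 12.6 km/s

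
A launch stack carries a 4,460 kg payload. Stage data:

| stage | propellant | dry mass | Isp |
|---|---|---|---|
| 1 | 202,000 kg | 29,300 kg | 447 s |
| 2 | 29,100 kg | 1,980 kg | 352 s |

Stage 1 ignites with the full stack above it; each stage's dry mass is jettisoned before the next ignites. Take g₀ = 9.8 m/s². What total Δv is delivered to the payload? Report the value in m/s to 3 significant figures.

Δv ≈ 12100 m/s

Ignition mass of stage 1 = 202,000+29,300 + 29,100+1,980 + 4,460 = 266,840 kg.
Stage 1: m₀ = 266,840 kg, m_f = 266,840 − 202,000 = 64,840 kg; Δv = 447×9.8×ln(4.115) = 4380.6×1.4147 ≈ 6197 m/s.
Stage 2: m₀ = 35,540 kg, m_f = 35,540 − 29,100 = 6,440 kg; Δv = 352×9.8×ln(5.519) = 3449.6×1.7081 ≈ 5892 m/s.
Total Δv = 6197 + 5892 = 12089 m/s.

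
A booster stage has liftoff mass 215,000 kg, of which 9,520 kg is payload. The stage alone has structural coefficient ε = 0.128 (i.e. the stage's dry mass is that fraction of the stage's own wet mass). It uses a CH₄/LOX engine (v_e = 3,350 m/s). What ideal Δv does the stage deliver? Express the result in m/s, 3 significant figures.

Δv ≈ 6000 m/s

Stage wet mass = m₀ − payload = 215,000 − 9,520 = 205,480 kg.
Stage dry mass = ε × stage wet mass = 0.128 × 205,480 = 26,301.4 kg.
Burnout mass m_f = stage dry + payload = 26,301.4 + 9,520 = 35,821.4 kg.
Using Δv = v_e ln(m₀/m_f): Δv = v_e · ln(215,000/35,821.4) = 3350.0 × ln(6.002) = 3350.0 × 1.7921 ≈ 6004 m/s.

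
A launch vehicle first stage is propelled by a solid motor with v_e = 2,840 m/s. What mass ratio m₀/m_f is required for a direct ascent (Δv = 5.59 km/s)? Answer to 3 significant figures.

mass ratio ≈ 7.16

m₀/m_f = exp(Δv / v_e) = exp(5590 / 2840.0) = exp(1.9683) = 7.1586.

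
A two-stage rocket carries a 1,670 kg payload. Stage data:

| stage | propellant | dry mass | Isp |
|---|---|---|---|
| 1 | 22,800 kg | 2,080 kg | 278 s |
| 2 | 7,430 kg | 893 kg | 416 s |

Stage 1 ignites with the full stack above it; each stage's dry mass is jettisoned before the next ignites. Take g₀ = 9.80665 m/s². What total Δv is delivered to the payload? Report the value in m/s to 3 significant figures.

Ignition mass of stage 1 = 22,800+2,080 + 7,430+893 + 1,670 = 34,873 kg.
Stage 1: m₀ = 34,873 kg, m_f = 34,873 − 22,800 = 12,073 kg; Δv = 278×9.80665×ln(2.889) = 2726.2×1.0607 ≈ 2892 m/s.
Stage 2: m₀ = 9,993 kg, m_f = 9,993 − 7,430 = 2,563 kg; Δv = 416×9.80665×ln(3.899) = 4079.6×1.3607 ≈ 5551 m/s.
Total Δv = 2892 + 5551 = 8443 m/s.

Δv ≈ 8440 m/s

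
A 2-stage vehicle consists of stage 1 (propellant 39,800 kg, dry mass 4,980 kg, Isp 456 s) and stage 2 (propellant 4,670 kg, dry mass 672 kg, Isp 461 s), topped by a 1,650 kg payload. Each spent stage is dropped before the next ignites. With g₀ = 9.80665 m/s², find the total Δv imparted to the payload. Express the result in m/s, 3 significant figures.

Δv ≈ 11500 m/s

Ignition mass of stage 1 = 39,800+4,980 + 4,670+672 + 1,650 = 51,772 kg.
Stage 1: m₀ = 51,772 kg, m_f = 51,772 − 39,800 = 11,972 kg; Δv = 456×9.80665×ln(4.324) = 4471.8×1.4643 ≈ 6548 m/s.
Stage 2: m₀ = 6,992 kg, m_f = 6,992 − 4,670 = 2,322 kg; Δv = 461×9.80665×ln(3.011) = 4520.9×1.1023 ≈ 4984 m/s.
Total Δv = 6548 + 4984 = 11532 m/s.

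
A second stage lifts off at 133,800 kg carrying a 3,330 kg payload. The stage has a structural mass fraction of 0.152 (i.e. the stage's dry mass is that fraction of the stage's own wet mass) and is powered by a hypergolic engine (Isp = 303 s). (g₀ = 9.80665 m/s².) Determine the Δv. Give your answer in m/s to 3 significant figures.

Δv ≈ 5210 m/s

Stage wet mass = m₀ − payload = 133,800 − 3,330 = 130,470 kg.
Stage dry mass = ε × stage wet mass = 0.152 × 130,470 = 19,831.4 kg.
Burnout mass m_f = stage dry + payload = 19,831.4 + 3,330 = 23,161.4 kg.
v_e = Isp · g₀ = 303 × 9.80665 = 2971.4 m/s.
Using Δv = v_e ln(m₀/m_f): Δv = v_e · ln(133,800/23,161.4) = 2971.4 × ln(5.777) = 2971.4 × 1.7539 ≈ 5211 m/s.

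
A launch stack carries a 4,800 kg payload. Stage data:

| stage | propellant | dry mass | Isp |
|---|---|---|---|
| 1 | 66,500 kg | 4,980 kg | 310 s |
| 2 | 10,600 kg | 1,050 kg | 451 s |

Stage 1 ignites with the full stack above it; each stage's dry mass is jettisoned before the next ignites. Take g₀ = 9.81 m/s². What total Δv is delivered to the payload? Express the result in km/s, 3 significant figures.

Δv ≈ 8.87 km/s

Ignition mass of stage 1 = 66,500+4,980 + 10,600+1,050 + 4,800 = 87,930 kg.
Stage 1: m₀ = 87,930 kg, m_f = 87,930 − 66,500 = 21,430 kg; Δv = 310×9.81×ln(4.103) = 3041.1×1.4117 ≈ 4293 m/s.
Stage 2: m₀ = 16,450 kg, m_f = 16,450 − 10,600 = 5,850 kg; Δv = 451×9.81×ln(2.812) = 4424.3×1.0339 ≈ 4574 m/s.
Total Δv = 4293 + 4574 = 8867 m/s.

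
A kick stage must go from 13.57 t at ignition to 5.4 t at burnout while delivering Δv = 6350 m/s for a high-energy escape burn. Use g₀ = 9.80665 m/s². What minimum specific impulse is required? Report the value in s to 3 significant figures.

Isp ≈ 703 s

ln(m₀/m_f) = ln(13570/5400) = ln(2.513) = 0.9215.
From the ideal rocket equation, v_e = Δv / ln(m₀/m_f) = 6350 / 0.9215 = 6891.2 m/s.
Isp = v_e / g₀ = 6891.2 / 9.80665 = 702.7 s.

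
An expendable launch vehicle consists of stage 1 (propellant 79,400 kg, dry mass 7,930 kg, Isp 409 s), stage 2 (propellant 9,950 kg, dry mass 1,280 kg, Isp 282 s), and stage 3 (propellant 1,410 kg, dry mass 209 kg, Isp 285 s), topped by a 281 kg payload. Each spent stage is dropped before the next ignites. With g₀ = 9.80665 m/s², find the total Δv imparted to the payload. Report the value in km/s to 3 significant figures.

Δv ≈ 14.0 km/s

Ignition mass of stage 1 = 79,400+7,930 + 9,950+1,280 + 1,410+209 + 281 = 100,460 kg.
Stage 1: m₀ = 100,460 kg, m_f = 100,460 − 79,400 = 21,060 kg; Δv = 409×9.80665×ln(4.77) = 4010.9×1.5624 ≈ 6267 m/s.
Stage 2: m₀ = 13,130 kg, m_f = 13,130 − 9,950 = 3,180 kg; Δv = 282×9.80665×ln(4.129) = 2765.5×1.4180 ≈ 3921 m/s.
Stage 3: m₀ = 1,900 kg, m_f = 1,900 − 1,410 = 490 kg; Δv = 285×9.80665×ln(3.878) = 2794.9×1.3552 ≈ 3788 m/s.
Total Δv = 6267 + 3921 + 3788 = 13976 m/s.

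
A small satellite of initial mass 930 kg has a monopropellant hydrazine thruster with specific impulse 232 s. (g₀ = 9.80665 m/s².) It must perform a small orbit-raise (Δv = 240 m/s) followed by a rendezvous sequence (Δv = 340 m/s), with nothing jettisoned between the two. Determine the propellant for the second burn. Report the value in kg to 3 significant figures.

v_e = Isp · g₀ = 232 × 9.80665 = 2275.1 m/s.
After the first burn: m = 930 × exp(−240/2275.1) = 930 × 0.89989 = 836.898 kg.
After the second burn: m = 836.898 × exp(−340/2275.1) = 836.898 × 0.86119 = 720.728 kg.
Second-burn propellant = 836.898 − 720.728 = 116.17 kg.

propellant for the second burn ≈ 116 kg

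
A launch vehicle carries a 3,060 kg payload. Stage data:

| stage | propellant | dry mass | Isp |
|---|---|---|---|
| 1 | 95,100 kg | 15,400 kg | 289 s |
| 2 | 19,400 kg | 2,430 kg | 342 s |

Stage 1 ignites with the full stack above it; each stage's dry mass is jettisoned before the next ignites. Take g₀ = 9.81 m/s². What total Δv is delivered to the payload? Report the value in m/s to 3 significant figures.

Δv ≈ 8510 m/s

Ignition mass of stage 1 = 95,100+15,400 + 19,400+2,430 + 3,060 = 135,390 kg.
Stage 1: m₀ = 135,390 kg, m_f = 135,390 − 95,100 = 40,290 kg; Δv = 289×9.81×ln(3.36) = 2835.1×1.2121 ≈ 3436 m/s.
Stage 2: m₀ = 24,890 kg, m_f = 24,890 − 19,400 = 5,490 kg; Δv = 342×9.81×ln(4.534) = 3355.0×1.5115 ≈ 5071 m/s.
Total Δv = 3436 + 5071 = 8507 m/s.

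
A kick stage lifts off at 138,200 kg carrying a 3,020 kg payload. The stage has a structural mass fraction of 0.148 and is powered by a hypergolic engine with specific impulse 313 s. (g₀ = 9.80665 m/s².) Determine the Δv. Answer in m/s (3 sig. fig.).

Δv ≈ 5500 m/s

Stage wet mass = m₀ − payload = 138,200 − 3,020 = 135,180 kg.
Stage dry mass = ε × stage wet mass = 0.148 × 135,180 = 20,006.6 kg.
Burnout mass m_f = stage dry + payload = 20,006.6 + 3,020 = 23,026.6 kg.
v_e = Isp · g₀ = 313 × 9.80665 = 3069.5 m/s.
By the Tsiolkovsky rocket equation, Δv = v_e · ln(138,200/23,026.6) = 3069.5 × ln(6.002) = 3069.5 × 1.7921 ≈ 5501 m/s.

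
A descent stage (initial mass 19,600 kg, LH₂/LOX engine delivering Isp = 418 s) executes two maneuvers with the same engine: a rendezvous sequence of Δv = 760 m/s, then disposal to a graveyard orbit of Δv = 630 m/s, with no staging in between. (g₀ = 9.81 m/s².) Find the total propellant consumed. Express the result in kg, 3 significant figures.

v_e = Isp · g₀ = 418 × 9.81 = 4100.6 m/s.
After the first burn: m = 19600 × exp(−760/4100.6) = 19600 × 0.83082 = 16,284.1 kg.
After the second burn: m = 16,284.1 × exp(−630/4100.6) = 16,284.1 × 0.85758 = 13,964.9 kg.
Total propellant = m₀ − m_final = 19600 − 13,964.9 = 5,635.1 kg.

total propellant consumed ≈ 5640 kg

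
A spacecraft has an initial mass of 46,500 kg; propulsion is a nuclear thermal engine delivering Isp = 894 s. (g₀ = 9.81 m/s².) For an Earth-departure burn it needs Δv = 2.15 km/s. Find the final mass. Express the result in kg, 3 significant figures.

v_e = Isp · g₀ = 894 × 9.81 = 8770.1 m/s.
By the Tsiolkovsky rocket equation, m₀/m_f = exp(Δv / v_e) = exp(2150 / 8770.1) = exp(0.2452) = 1.2778.
m_f = m₀ / 1.2778 = 46,500 / 1.2778 = 36,390.7 kg.

final mass ≈ 36400 kg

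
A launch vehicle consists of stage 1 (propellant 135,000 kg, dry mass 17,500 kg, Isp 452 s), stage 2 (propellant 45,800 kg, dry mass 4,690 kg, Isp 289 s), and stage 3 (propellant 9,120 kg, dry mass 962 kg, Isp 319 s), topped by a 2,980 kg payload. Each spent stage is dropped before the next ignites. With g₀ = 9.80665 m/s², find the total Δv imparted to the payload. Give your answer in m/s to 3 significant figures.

Δv ≈ 11700 m/s

Ignition mass of stage 1 = 135,000+17,500 + 45,800+4,690 + 9,120+962 + 2,980 = 216,052 kg.
Stage 1: m₀ = 216,052 kg, m_f = 216,052 − 135,000 = 81,052 kg; Δv = 452×9.80665×ln(2.666) = 4432.6×0.9804 ≈ 4346 m/s.
Stage 2: m₀ = 63,552 kg, m_f = 63,552 − 45,800 = 17,752 kg; Δv = 289×9.80665×ln(3.58) = 2834.1×1.2754 ≈ 3615 m/s.
Stage 3: m₀ = 13,062 kg, m_f = 13,062 − 9,120 = 3,942 kg; Δv = 319×9.80665×ln(3.314) = 3128.3×1.1980 ≈ 3748 m/s.
Total Δv = 4346 + 3615 + 3748 = 11709 m/s.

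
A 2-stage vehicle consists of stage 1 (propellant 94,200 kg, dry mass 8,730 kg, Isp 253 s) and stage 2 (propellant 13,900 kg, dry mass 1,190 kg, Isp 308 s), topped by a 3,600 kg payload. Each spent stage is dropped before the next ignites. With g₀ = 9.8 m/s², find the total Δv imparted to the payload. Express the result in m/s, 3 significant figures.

Δv ≈ 7800 m/s

Ignition mass of stage 1 = 94,200+8,730 + 13,900+1,190 + 3,600 = 121,620 kg.
Stage 1: m₀ = 121,620 kg, m_f = 121,620 − 94,200 = 27,420 kg; Δv = 253×9.8×ln(4.435) = 2479.4×1.4896 ≈ 3693 m/s.
Stage 2: m₀ = 18,690 kg, m_f = 18,690 − 13,900 = 4,790 kg; Δv = 308×9.8×ln(3.902) = 3018.4×1.3615 ≈ 4109 m/s.
Total Δv = 3693 + 4109 = 7802 m/s.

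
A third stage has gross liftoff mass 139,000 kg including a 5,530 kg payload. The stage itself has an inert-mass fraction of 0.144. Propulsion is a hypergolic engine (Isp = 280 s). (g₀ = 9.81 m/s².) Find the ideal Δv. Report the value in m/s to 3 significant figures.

Stage wet mass = m₀ − payload = 139,000 − 5,530 = 133,470 kg.
Stage dry mass = ε × stage wet mass = 0.144 × 133,470 = 19,219.7 kg.
Burnout mass m_f = stage dry + payload = 19,219.7 + 5,530 = 24,749.7 kg.
v_e = Isp · g₀ = 280 × 9.81 = 2746.8 m/s.
From the ideal rocket equation, Δv = v_e · ln(139,000/24,749.7) = 2746.8 × ln(5.616) = 2746.8 × 1.7257 ≈ 4740 m/s.

Δv ≈ 4740 m/s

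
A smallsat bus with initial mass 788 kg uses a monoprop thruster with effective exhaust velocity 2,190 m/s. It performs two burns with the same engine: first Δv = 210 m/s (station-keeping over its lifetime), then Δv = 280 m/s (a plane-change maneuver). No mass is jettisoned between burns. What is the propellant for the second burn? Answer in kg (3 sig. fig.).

After the first burn: m = 788 × exp(−210/2190.0) = 788 × 0.90856 = 715.945 kg.
After the second burn: m = 715.945 × exp(−280/2190.0) = 715.945 × 0.87998 = 630.017 kg.
Second-burn propellant = 715.945 − 630.017 = 85.928 kg.

propellant for the second burn ≈ 85.9 kg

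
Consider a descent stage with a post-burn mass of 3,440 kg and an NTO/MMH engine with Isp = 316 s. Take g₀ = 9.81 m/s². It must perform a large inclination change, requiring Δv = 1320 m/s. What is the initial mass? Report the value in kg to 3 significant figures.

initial mass ≈ 5270 kg

v_e = Isp · g₀ = 316 × 9.81 = 3100.0 m/s.
m₀/m_f = exp(Δv / v_e) = exp(1320 / 3100.0) = exp(0.4258) = 1.5308.
m₀ = m_f × 1.5308 = 3,440 × 1.5308 = 5,265.95 kg.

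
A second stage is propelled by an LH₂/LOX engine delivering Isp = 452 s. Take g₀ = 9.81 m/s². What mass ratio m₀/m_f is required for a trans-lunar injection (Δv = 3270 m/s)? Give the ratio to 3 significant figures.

v_e = Isp · g₀ = 452 × 9.81 = 4434.1 m/s.
From the ideal rocket equation, m₀/m_f = exp(Δv / v_e) = exp(3270 / 4434.1) = exp(0.7375) = 2.0906.

mass ratio ≈ 2.09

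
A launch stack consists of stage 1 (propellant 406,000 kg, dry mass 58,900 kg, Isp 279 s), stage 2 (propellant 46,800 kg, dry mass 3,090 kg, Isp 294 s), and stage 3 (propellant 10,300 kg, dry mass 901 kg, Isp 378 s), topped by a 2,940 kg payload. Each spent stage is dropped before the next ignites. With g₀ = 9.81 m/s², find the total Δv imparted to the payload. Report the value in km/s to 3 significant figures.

Ignition mass of stage 1 = 406,000+58,900 + 46,800+3,090 + 10,300+901 + 2,940 = 528,931 kg.
Stage 1: m₀ = 528,931 kg, m_f = 528,931 − 406,000 = 122,931 kg; Δv = 279×9.81×ln(4.303) = 2737.0×1.4592 ≈ 3994 m/s.
Stage 2: m₀ = 64,031 kg, m_f = 64,031 − 46,800 = 17,231 kg; Δv = 294×9.81×ln(3.716) = 2884.1×1.3127 ≈ 3786 m/s.
Stage 3: m₀ = 14,141 kg, m_f = 14,141 − 10,300 = 3,841 kg; Δv = 378×9.81×ln(3.682) = 3708.2×1.3033 ≈ 4833 m/s.
Total Δv = 3994 + 3786 + 4833 = 12613 m/s.

Δv ≈ 12.6 km/s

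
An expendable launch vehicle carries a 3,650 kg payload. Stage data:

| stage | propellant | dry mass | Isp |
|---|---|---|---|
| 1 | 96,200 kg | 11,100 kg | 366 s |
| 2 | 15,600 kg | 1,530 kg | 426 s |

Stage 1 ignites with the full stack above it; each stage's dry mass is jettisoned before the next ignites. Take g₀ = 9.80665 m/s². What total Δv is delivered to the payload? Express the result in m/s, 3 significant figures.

Ignition mass of stage 1 = 96,200+11,100 + 15,600+1,530 + 3,650 = 128,080 kg.
Stage 1: m₀ = 128,080 kg, m_f = 128,080 − 96,200 = 31,880 kg; Δv = 366×9.80665×ln(4.018) = 3589.2×1.3907 ≈ 4991 m/s.
Stage 2: m₀ = 20,780 kg, m_f = 20,780 − 15,600 = 5,180 kg; Δv = 426×9.80665×ln(4.012) = 4177.6×1.3892 ≈ 5804 m/s.
Total Δv = 4991 + 5804 = 10795 m/s.

Δv ≈ 10800 m/s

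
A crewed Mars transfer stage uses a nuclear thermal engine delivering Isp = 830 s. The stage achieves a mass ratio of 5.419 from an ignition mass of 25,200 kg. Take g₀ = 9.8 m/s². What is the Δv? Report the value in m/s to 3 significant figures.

v_e = Isp · g₀ = 830 × 9.8 = 8134.0 m/s.
From the ideal rocket equation, Δv = v_e · ln(5.419) = 8134.0 × 1.6899 ≈ 13745.7 m/s.

Δv ≈ 13700 m/s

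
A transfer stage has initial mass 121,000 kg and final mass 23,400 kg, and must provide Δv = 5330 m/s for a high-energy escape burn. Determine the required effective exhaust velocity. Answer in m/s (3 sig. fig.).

v_e ≈ 3240 m/s

ln(m₀/m_f) = ln(121000/23400) = ln(5.171) = 1.6431.
Using Δv = v_e ln(m₀/m_f): v_e = Δv / ln(m₀/m_f) = 5330 / 1.6431 = 3244.0 m/s.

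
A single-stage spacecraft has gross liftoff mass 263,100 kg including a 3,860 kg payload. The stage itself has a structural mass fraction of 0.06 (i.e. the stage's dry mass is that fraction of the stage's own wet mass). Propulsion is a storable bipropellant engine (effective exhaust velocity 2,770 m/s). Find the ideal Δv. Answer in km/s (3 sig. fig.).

Δv ≈ 7.22 km/s

Stage wet mass = m₀ − payload = 263,100 − 3,860 = 259,240 kg.
Stage dry mass = ε × stage wet mass = 0.06 × 259,240 = 15,554.4 kg.
Burnout mass m_f = stage dry + payload = 15,554.4 + 3,860 = 19,414.4 kg.
Using Δv = v_e ln(m₀/m_f): Δv = v_e · ln(263,100/19,414.4) = 2770.0 × ln(13.55) = 2770.0 × 2.6065 ≈ 7220 m/s.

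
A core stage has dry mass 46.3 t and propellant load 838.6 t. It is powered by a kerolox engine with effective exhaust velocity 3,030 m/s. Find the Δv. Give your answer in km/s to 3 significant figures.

m₀ = m_dry + m_prop = 46.3 + 838.6 = 884.9 t.
Δv = v_e · ln(m₀/m_f) = 3030.0 × ln(19.11) = 3030.0 × 2.9503 ≈ 8939.5 m/s.

Δv ≈ 8.94 km/s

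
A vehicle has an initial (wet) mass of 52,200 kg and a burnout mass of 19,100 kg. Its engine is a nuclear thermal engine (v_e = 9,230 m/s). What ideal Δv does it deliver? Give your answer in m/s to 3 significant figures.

Δv ≈ 9280 m/s

Δv = v_e · ln(m₀/m_f) = 9230.0 × ln(2.733) = 9230.0 × 1.0054 ≈ 9279.8 m/s.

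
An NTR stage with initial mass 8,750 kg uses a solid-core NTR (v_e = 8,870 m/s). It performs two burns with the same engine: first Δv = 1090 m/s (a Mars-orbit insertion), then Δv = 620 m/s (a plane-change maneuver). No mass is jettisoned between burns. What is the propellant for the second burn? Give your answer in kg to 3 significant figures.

propellant for the second burn ≈ 522 kg

After the first burn: m = 8750 × exp(−1090/8870.0) = 8750 × 0.88436 = 7,738.15 kg.
After the second burn: m = 7,738.15 × exp(−620/8870.0) = 7,738.15 × 0.93249 = 7,215.75 kg.
Second-burn propellant = 7,738.15 − 7,215.75 = 522.4 kg.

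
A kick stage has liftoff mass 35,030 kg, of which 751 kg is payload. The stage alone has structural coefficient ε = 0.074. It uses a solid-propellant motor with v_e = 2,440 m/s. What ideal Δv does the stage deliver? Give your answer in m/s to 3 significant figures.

Δv ≈ 5770 m/s

Stage wet mass = m₀ − payload = 35,030 − 751 = 34,279 kg.
Stage dry mass = ε × stage wet mass = 0.074 × 34,279 = 2,536.65 kg.
Burnout mass m_f = stage dry + payload = 2,536.65 + 751 = 3,287.65 kg.
From the ideal rocket equation, Δv = v_e · ln(35,030/3,287.65) = 2440.0 × ln(10.66) = 2440.0 × 2.3660 ≈ 5773 m/s.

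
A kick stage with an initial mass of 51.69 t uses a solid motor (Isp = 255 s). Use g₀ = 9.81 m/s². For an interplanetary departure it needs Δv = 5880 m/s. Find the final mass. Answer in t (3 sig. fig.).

final mass ≈ 4.93 t

v_e = Isp · g₀ = 255 × 9.81 = 2501.6 m/s.
m₀/m_f = exp(Δv / v_e) = exp(5880 / 2501.6) = exp(2.3505) = 10.4913.
m_f = m₀ / 10.4913 = 51.69 / 10.4913 = 4.92694 t.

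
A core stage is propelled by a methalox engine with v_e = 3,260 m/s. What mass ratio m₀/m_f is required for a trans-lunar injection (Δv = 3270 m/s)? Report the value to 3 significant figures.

Using Δv = v_e ln(m₀/m_f): m₀/m_f = exp(Δv / v_e) = exp(3270 / 3260.0) = exp(1.0031) = 2.7266.

mass ratio ≈ 2.73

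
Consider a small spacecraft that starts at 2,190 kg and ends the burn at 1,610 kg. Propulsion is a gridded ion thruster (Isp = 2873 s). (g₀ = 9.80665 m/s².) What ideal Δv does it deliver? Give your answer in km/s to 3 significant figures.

Δv ≈ 8.67 km/s

v_e = Isp · g₀ = 2873 × 9.80665 = 28174.5 m/s.
Using Δv = v_e ln(m₀/m_f): Δv = v_e · ln(m₀/m_f) = 28174.5 × ln(1.36) = 28174.5 × 0.3077 ≈ 8668.4 m/s.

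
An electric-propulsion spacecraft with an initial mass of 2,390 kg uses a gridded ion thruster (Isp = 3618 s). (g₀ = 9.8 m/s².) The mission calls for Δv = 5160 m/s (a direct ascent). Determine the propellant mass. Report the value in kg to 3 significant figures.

v_e = Isp · g₀ = 3618 × 9.8 = 35456.4 m/s.
m₀/m_f = exp(Δv / v_e) = exp(5160 / 35456.4) = exp(0.1455) = 1.1567.
m_f = 2,390 / 1.1567 = 2,066.22 kg, so propellant = m₀ − m_f = 2,390 − 2,066.22 = 323.78 kg.

propellant mass ≈ 324 kg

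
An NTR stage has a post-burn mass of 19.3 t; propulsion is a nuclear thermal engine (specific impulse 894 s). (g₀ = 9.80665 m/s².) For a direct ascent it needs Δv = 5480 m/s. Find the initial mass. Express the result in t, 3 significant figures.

initial mass ≈ 36.1 t

v_e = Isp · g₀ = 894 × 9.80665 = 8767.1 m/s.
By the Tsiolkovsky rocket equation, m₀/m_f = exp(Δv / v_e) = exp(5480 / 8767.1) = exp(0.6251) = 1.8684.
m₀ = m_f × 1.8684 = 19.3 × 1.8684 = 36.0601 t.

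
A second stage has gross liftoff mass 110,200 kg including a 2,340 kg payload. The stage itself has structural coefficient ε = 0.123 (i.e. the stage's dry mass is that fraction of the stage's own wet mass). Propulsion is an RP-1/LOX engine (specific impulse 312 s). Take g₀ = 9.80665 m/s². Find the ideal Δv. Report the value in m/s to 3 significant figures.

Δv ≈ 5980 m/s

Stage wet mass = m₀ − payload = 110,200 − 2,340 = 107,860 kg.
Stage dry mass = ε × stage wet mass = 0.123 × 107,860 = 13,266.8 kg.
Burnout mass m_f = stage dry + payload = 13,266.8 + 2,340 = 15,606.8 kg.
v_e = Isp · g₀ = 312 × 9.80665 = 3059.7 m/s.
By the Tsiolkovsky rocket equation, Δv = v_e · ln(110,200/15,606.8) = 3059.7 × ln(7.061) = 3059.7 × 1.9546 ≈ 5980 m/s.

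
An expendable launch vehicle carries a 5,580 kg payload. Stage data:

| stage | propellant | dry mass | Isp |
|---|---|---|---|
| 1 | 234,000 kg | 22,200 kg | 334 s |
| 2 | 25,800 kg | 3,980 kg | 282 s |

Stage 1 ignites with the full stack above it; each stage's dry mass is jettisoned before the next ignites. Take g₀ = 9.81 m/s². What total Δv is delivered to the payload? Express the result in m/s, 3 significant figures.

Δv ≈ 8930 m/s

Ignition mass of stage 1 = 234,000+22,200 + 25,800+3,980 + 5,580 = 291,560 kg.
Stage 1: m₀ = 291,560 kg, m_f = 291,560 − 234,000 = 57,560 kg; Δv = 334×9.81×ln(5.065) = 3276.5×1.6224 ≈ 5316 m/s.
Stage 2: m₀ = 35,360 kg, m_f = 35,360 − 25,800 = 9,560 kg; Δv = 282×9.81×ln(3.699) = 2766.4×1.3080 ≈ 3618 m/s.
Total Δv = 5316 + 3618 = 8934 m/s.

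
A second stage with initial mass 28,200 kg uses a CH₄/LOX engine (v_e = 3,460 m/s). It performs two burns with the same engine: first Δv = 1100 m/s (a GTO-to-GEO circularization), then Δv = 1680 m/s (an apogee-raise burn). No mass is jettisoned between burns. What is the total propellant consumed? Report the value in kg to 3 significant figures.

After the first burn: m = 28200 × exp(−1100/3460.0) = 28200 × 0.72766 = 20,520 kg.
After the second burn: m = 20,520 × exp(−1680/3460.0) = 20,520 × 0.61536 = 12,627.2 kg.
Total propellant = m₀ − m_final = 28200 − 12,627.2 = 15,572.8 kg.

total propellant consumed ≈ 15600 kg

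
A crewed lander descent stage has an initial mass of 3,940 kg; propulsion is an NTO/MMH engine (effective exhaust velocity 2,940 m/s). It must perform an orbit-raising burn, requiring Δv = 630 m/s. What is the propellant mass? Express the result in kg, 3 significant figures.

Using Δv = v_e ln(m₀/m_f): m₀/m_f = exp(Δv / v_e) = exp(630 / 2940.0) = exp(0.2143) = 1.2390.
m_f = 3,940 / 1.2390 = 3,179.98 kg, so propellant = m₀ − m_f = 3,940 − 3,179.98 = 760.02 kg.

propellant mass ≈ 760 kg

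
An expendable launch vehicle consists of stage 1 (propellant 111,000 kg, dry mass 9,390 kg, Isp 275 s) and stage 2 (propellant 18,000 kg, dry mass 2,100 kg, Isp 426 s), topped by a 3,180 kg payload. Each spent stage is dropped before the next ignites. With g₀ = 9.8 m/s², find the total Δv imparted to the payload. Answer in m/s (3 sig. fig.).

Ignition mass of stage 1 = 111,000+9,390 + 18,000+2,100 + 3,180 = 143,670 kg.
Stage 1: m₀ = 143,670 kg, m_f = 143,670 − 111,000 = 32,670 kg; Δv = 275×9.8×ln(4.398) = 2695.0×1.4811 ≈ 3991 m/s.
Stage 2: m₀ = 23,280 kg, m_f = 23,280 − 18,000 = 5,280 kg; Δv = 426×9.8×ln(4.409) = 4174.8×1.4837 ≈ 6194 m/s.
Total Δv = 3991 + 6194 = 10185 m/s.

Δv ≈ 10200 m/s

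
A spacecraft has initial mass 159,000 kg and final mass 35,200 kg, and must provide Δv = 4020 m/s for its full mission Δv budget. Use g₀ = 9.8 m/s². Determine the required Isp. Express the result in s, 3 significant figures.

ln(m₀/m_f) = ln(159000/35200) = ln(4.517) = 1.5079.
Using Δv = v_e ln(m₀/m_f): v_e = Δv / ln(m₀/m_f) = 4020 / 1.5079 = 2666.0 m/s.
Isp = v_e / g₀ = 2666.0 / 9.8 = 272.0 s.

Isp ≈ 272 s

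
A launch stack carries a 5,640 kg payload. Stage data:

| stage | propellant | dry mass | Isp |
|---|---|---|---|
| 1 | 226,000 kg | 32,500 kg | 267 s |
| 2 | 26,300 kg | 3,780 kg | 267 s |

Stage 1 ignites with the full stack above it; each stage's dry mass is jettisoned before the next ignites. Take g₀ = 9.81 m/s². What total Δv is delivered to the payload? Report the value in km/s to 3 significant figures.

Δv ≈ 7.32 km/s

Ignition mass of stage 1 = 226,000+32,500 + 26,300+3,780 + 5,640 = 294,220 kg.
Stage 1: m₀ = 294,220 kg, m_f = 294,220 − 226,000 = 68,220 kg; Δv = 267×9.81×ln(4.313) = 2619.3×1.4616 ≈ 3828 m/s.
Stage 2: m₀ = 35,720 kg, m_f = 35,720 − 26,300 = 9,420 kg; Δv = 267×9.81×ln(3.792) = 2619.3×1.3329 ≈ 3491 m/s.
Total Δv = 3828 + 3491 = 7319 m/s.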